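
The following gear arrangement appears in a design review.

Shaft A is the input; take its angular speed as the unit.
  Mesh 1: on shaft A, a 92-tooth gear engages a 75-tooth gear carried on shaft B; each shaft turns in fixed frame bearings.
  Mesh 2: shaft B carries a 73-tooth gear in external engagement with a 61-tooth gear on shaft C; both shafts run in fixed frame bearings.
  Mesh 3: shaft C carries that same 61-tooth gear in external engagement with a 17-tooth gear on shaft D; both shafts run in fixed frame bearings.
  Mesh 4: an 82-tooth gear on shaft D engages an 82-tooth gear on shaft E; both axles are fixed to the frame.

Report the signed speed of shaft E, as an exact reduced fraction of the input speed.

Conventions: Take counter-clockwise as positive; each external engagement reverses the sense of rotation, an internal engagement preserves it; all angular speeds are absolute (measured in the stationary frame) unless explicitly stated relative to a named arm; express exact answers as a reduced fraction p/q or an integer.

6716/1275

4-mesh fixed-axis compound train (all bearings frame-fixed)
mesh 1 [92T→75T]: |ω|/ω_in = 1×92/75 = 92/75, sense flips to −
mesh 2 [73T→61T]: |ω|/ω_in = (92/75)×73/61 = 6716/4575, sense flips to +
mesh 3 [61T→17T]: |ω|/ω_in = (6716/4575)×61/17 = 6716/1275, sense flips to −
mesh 4 [82T→82T]: |ω|/ω_in = (6716/1275)×82/82 = 6716/1275, sense flips to +
signed output speed (× input speed) = 6716/1275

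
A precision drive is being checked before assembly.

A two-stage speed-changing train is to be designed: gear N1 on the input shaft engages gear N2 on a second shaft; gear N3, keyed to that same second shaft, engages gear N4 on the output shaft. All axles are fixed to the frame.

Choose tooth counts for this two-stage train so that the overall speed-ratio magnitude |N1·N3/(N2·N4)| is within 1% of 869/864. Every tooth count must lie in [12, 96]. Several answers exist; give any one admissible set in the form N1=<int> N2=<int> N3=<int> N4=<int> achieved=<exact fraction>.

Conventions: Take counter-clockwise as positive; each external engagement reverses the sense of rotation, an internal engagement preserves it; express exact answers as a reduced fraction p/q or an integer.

N1=22 N2=18 N3=79 N4=96 achieved=869/864

class = fixed-axis compound train [2-stage, 869/864 wanted]
target = 869/864 in lowest terms: an exact hit needs N1·N3 = k·869 and N2·N4 = k·864 for one integer k, every count in [12, 96]; additionally prefer no 1:1 stage (N1 ≠ N2, N3 ≠ N4)
k = 1: no 1:1-free in-range split of k·869 and k·864 into factor pairs; take k = 2
k = 2: N1·N3 = 1738 = 22·79, N2·N4 = 1728 = 18·96
achieved = 22·79/(18·96) = 869/864; |achieved − target| = 0 ≤ 869/86400 ✓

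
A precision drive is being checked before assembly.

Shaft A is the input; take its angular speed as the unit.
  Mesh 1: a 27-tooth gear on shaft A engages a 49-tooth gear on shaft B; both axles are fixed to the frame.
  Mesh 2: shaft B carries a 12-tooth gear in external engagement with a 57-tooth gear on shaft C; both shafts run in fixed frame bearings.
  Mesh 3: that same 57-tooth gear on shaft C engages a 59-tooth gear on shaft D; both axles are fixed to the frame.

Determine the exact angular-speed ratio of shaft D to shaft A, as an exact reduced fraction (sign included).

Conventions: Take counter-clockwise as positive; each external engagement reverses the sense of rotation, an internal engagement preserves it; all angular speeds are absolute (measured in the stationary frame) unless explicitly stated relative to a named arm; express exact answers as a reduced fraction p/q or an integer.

class = fixed-axis compound train [3 meshes; 3 ratios multiply, 3 sense flips]
mesh 1 [27T→49T]: running ratio 27/49, sense −
mesh 2 [12T→57T]: running ratio 108/931, sense +
mesh 3 [57T→59T]: running ratio 324/2891, sense −
ω_out/ω_in = -324/2891

-324/2891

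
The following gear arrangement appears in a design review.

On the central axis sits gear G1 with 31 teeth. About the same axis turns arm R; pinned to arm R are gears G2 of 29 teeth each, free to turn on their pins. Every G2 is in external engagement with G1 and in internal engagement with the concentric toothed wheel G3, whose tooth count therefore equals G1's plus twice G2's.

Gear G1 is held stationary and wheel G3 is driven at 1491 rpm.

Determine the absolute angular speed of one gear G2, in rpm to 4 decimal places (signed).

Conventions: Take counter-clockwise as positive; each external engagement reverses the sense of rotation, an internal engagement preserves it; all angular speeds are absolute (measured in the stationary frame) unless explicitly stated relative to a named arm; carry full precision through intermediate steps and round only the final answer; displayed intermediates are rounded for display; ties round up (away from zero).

recognized (axles ride arm R): planetary set, 31/29/89 teeth
normalise by the input: solve with ω_ring = 1, then scale by 1491 rpm
ring teeth: 31 + 2·29 = 89
31(ω_sun−ω_arm) = −89(ω_ring−ω_arm),  ω_sun = 0, ω_ring = 1
31(0−ω_arm) = −89(1−ω_arm)  ⇒  120·ω_arm = 89  ⇒  ω_arm = 89/120
sun–planet mesh: 31·(0−89/120) = −29·(ω_p−ω_arm)  ⇒  ω_p−ω_arm = 2759/3480
ω_p = 89/120 + 2759/3480 = 89/58
scale: ω_p = 89/58 × 1491 rpm = +2287.9138 rpm

+2287.9138 rpm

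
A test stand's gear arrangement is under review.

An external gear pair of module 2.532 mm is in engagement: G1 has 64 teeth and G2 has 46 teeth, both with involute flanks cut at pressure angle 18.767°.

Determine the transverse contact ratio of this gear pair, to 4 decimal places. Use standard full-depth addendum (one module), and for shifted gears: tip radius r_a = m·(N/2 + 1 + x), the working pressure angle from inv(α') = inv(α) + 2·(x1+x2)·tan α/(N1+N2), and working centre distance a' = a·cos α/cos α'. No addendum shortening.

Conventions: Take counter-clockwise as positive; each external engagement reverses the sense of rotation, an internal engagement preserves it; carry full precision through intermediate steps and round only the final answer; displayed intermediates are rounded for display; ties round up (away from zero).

1.8386

topology: single-mesh involute geometry — m = 2.532, 64T/46T pair
base radii: r_b1 = 76.716336, r_b2 = 55.139866
tip radii: r_a1 = 83.556000, r_a2 = 60.768000
no profile shift: α' = α, a' = a
action lengths: √(r_a1²−r_b1²) = 33.109046, √(r_a2²−r_b2²) = 25.541044
base pitch p_b = π·m·cos α = 7.531609
CR = (33.109046 + 25.541044 − 139.260000·sin 18.76700°)/7.531609 = 1.838559
contact ratio ≈ 1.8386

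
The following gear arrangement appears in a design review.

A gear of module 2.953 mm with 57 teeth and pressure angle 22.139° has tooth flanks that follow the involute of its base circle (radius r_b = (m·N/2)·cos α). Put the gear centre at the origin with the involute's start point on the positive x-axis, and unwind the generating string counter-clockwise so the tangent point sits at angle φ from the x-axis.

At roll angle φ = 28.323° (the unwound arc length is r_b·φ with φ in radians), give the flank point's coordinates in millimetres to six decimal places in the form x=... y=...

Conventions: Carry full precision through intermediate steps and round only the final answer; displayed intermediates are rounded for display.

single-mesh involute tooth geometry (57T wheel at module 2.953)
pitch radius r_p = m·N/2 = 2.953·57/2 = 84.160500
base radius r_b = r_p·cos α = 84.160500·cos 22.139° = 77.955542
roll angle φ = 28.323° = 0.49432960 rad
x = r_b·(cos φ + φ·sin φ) = 86.906203
y = r_b·(sin φ − φ·cos φ) = 3.062850

x=86.906203 y=3.062850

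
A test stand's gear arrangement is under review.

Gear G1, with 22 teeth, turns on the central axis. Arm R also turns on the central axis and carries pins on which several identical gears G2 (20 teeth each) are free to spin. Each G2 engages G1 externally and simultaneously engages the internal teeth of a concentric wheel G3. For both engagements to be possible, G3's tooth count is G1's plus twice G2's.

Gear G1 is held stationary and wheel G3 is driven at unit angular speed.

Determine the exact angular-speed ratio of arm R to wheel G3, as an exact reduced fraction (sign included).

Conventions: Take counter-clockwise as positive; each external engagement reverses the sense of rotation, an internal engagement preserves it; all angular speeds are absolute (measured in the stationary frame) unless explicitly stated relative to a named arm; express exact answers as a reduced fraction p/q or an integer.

31/42

topology: planetary set — G1 22T / G2 20T / G3 62T, arm = carrier (Willis)
ring teeth: 22 + 2·20 = 62
22(ω_sun−ω_arm) = −62(ω_ring−ω_arm),  ω_sun = 0, ω_ring = 1
22(0−ω_arm) = −62(1−ω_arm)  ⇒  84·ω_arm = 62  ⇒  ω_arm = 31/42
ω_out/ω_in = 31/42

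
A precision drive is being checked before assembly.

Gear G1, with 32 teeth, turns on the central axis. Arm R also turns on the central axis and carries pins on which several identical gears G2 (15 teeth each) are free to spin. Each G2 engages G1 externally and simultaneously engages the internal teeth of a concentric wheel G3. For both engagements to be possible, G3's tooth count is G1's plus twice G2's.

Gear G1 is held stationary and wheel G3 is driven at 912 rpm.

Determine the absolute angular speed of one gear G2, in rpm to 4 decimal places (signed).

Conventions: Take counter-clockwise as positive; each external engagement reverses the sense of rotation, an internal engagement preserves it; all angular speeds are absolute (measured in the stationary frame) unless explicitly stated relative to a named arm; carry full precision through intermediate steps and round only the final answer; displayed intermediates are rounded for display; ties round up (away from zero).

planetary set (32T centre, 15T on arm, 62T internal) — Willis relation
normalise by the input: solve with ω_ring = 1, then scale by 912 rpm
ring teeth: 32 + 2·15 = 62
32(ω_sun−ω_arm) = −62(ω_ring−ω_arm),  ω_sun = 0, ω_ring = 1
32(0−ω_arm) = −62(1−ω_arm)  ⇒  94·ω_arm = 62  ⇒  ω_arm = 31/47
sun–planet mesh: 32·(0−31/47) = −15·(ω_p−ω_arm)  ⇒  ω_p−ω_arm = 992/705
ω_p = 31/47 + 992/705 = 31/15
scale: ω_p = 31/15 × 912 rpm = +1884.8000 rpm

+1884.8000 rpm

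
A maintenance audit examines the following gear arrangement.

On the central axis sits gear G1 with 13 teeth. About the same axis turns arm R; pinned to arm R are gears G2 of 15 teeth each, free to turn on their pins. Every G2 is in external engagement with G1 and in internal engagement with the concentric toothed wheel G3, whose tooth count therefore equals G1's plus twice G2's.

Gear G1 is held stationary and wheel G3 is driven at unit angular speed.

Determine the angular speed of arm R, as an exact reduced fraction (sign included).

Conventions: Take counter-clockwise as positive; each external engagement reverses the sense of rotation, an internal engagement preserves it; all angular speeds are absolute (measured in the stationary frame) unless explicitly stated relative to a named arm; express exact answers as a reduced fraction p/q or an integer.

topology: planetary set — G1 13T / G2 15T / G3 43T, arm = carrier (Willis)
ring teeth: 13 + 2·15 = 43
13(ω_sun−ω_arm) = −43(ω_ring−ω_arm),  ω_sun = 0, ω_ring = 1
13(0−ω_arm) = −43(1−ω_arm)  ⇒  56·ω_arm = 43  ⇒  ω_arm = 43/56
exact speed ratio = 43/56

43/56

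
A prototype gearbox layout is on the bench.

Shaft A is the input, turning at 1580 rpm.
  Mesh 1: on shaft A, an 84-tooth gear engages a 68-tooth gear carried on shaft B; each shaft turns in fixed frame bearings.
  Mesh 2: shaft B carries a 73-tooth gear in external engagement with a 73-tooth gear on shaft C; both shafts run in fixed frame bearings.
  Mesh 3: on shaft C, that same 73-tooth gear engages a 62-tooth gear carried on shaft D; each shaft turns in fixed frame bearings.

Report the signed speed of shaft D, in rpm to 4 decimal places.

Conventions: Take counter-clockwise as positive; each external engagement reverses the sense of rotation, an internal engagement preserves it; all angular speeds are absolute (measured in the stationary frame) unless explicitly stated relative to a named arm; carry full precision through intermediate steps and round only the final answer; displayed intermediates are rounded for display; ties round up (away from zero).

3-mesh fixed-axis compound train (all bearings frame-fixed)
mesh 1 [84T→68T]: ω = 1580.0000×84/68 = 1951.7647 rpm, sense flips to −
mesh 2 [73T→73T]: ω = 1951.7647×73/73 = 1951.7647 rpm, sense flips to +
mesh 3 [73T→62T]: ω = 1951.7647×73/62 = 2298.0455 rpm, sense flips to −
signed output speed = -2298.0455 rpm

-2298.0455 rpm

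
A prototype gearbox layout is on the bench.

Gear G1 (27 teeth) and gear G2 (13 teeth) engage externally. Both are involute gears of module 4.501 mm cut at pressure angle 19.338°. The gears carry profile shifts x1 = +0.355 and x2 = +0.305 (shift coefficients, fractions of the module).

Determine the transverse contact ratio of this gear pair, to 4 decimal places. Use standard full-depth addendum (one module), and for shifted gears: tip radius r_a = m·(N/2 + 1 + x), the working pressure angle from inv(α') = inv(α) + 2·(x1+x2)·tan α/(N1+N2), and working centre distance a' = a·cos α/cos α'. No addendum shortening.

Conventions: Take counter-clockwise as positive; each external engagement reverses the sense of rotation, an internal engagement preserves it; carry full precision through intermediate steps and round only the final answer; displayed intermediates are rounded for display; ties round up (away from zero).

1.4245

single-mesh involute tooth geometry (27T engaging 13T at module 4.501)
base radii: r_b1 = 57.335317, r_b2 = 27.605893
tip radii: r_a1 = 66.862355, r_a2 = 35.130305
inv(α') = inv(19.338°) + 2·(+0.355+0.305)·tan α/(27+13) = 0.02500899  ⇒  α' = 23.60523°
a' = a·cos α / cos α' = 90.0200·cos 19.338°/cos 23.60523° = 92.697573
action lengths: √(r_a1²−r_b1²) = 34.398197, √(r_a2²−r_b2²) = 21.726780
base pitch p_b = π·m·cos α = 13.342534
CR = (34.398197 + 21.726780 − 92.697573·sin 23.60523°)/13.342534 = 1.424455
contact ratio ≈ 1.4245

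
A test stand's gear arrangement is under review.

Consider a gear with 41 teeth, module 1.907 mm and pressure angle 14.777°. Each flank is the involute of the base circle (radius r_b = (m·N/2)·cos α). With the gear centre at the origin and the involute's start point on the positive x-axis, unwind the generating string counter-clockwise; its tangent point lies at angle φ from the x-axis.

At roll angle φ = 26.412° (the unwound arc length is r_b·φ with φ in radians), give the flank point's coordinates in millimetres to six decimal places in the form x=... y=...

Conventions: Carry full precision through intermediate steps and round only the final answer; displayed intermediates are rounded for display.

single-mesh involute tooth geometry (41T wheel at module 1.907)
pitch radius r_p = m·N/2 = 1.907·41/2 = 39.093500
base radius r_b = r_p·cos α = 39.093500·cos 14.777° = 37.800516
roll angle φ = 26.412° = 0.46097636 rad
x = r_b·(cos φ + φ·sin φ) = 41.605947
y = r_b·(sin φ − φ·cos φ) = 1.208246

x=41.605947 y=1.208246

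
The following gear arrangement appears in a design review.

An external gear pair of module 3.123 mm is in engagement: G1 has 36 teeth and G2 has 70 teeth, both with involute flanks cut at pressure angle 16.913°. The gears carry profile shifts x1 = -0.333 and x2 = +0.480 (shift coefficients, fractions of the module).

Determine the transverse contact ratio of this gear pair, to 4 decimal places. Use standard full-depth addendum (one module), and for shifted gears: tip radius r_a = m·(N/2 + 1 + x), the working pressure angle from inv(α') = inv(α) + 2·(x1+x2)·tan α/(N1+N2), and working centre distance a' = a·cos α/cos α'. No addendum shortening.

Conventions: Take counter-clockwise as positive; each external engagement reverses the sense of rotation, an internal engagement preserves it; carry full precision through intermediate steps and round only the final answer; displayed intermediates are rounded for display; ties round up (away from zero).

single-mesh involute tooth geometry (36T engaging 70T at module 3.123)
base radii: r_b1 = 53.782610, r_b2 = 104.577297
tip radii: r_a1 = 58.297041, r_a2 = 113.927040
inv(α') = inv(16.913°) + 2·(-0.333+0.480)·tan α/(36+70) = 0.00972691  ⇒  α' = 17.41935°
a' = a·cos α / cos α' = 165.5190·cos 16.913°/cos 17.41935° = 165.971474
action lengths: √(r_a1²−r_b1²) = 22.493908, √(r_a2²−r_b2²) = 45.199109
base pitch p_b = π·m·cos α = 9.386836
CR = (22.493908 + 45.199109 − 165.971474·sin 17.41935°)/9.386836 = 1.918357
contact ratio ≈ 1.9184

1.9184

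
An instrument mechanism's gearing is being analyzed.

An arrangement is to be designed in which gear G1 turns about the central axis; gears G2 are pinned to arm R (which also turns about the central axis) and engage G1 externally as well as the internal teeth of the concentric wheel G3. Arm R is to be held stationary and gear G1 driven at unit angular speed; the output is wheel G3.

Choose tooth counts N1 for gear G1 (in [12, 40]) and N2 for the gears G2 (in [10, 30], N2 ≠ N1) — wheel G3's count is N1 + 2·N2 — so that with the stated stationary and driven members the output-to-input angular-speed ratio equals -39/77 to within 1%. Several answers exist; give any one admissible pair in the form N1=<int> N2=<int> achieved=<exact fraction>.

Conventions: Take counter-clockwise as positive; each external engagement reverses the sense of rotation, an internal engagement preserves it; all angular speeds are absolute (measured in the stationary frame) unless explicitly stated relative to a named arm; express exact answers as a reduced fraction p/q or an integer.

N1=39 N2=19 achieved=-39/77

design class (target -39/77): planetary set
Willis with ω_arm = 0: ω_ring/ω_sun = −N1/N3; set equal to -39/77  ⇒  N3/N1 = −1/(-39/77) = 77/39
N3 = N1 + 2·N2  ⇒  N2/N1 = (N3/N1 − 1)/2 = (77/39 − 1)/2 = 19/39
smallest multiple with N1 ≥ 12 and N2 ≥ 10: k = 1  ⇒  N1 = 1·39 = 39, N2 = 1·19 = 19 (N1 ≤ 40, N2 ≤ 30, N2 ≠ N1 ✓), N3 = 39 + 2·19 = 77
check: −N1/N3 with N1 = 39, N3 = 77 gives -39/77; |achieved − target| = 0 ≤ 39/7700 ✓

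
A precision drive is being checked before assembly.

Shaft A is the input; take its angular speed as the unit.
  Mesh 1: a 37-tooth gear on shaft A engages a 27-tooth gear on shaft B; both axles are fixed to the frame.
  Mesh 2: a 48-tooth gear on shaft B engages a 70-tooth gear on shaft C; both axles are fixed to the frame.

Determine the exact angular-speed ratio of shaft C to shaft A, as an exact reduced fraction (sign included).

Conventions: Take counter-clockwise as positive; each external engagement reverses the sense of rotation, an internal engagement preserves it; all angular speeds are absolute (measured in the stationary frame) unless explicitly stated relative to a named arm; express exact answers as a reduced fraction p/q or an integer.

296/315

class = fixed-axis compound train [2 meshes; 2 ratios multiply, 2 sense flips]
mesh 1 [37T→27T]: running ratio 37/27, sense −
mesh 2 [48T→70T]: running ratio 296/315, sense +
ω_out/ω_in = 296/315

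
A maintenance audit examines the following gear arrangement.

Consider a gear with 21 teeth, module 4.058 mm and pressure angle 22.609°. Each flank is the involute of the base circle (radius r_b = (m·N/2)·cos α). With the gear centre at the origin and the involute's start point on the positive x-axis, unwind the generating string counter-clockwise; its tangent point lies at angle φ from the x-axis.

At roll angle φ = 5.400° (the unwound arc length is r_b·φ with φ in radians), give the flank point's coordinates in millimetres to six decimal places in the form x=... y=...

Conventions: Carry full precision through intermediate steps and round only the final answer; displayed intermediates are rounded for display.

recognized (one wheel, involute flank): single-mesh tooth geometry, m = 4.058, N = 21
pitch radius r_p = m·N/2 = 4.058·21/2 = 42.609000
base radius r_b = r_p·cos α = 42.609000·cos 22.609° = 39.334492
roll angle φ = 5.400° = 0.09424778 rad
x = r_b·(cos φ + φ·sin φ) = 39.508801
y = r_b·(sin φ − φ·cos φ) = 0.010967

x=39.508801 y=0.010967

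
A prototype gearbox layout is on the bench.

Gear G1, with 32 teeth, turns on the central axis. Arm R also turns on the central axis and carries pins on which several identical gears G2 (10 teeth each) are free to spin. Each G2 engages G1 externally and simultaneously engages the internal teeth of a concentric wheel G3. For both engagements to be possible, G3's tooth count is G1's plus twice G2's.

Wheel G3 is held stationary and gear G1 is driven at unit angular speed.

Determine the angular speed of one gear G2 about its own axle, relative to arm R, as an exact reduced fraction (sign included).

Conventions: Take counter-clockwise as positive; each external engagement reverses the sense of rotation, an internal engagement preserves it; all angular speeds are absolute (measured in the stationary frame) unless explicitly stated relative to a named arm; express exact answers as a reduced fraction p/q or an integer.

planetary set (32T centre, 10T on arm, 52T internal) — Willis relation
ring teeth: 32 + 2·10 = 52
32(ω_sun−ω_arm) = −52(ω_ring−ω_arm),  ω_ring = 0, ω_sun = 1
32(1−ω_arm) = −52(0−ω_arm)  ⇒  84·ω_arm = 32  ⇒  ω_arm = 8/21
sun–planet mesh: 32·(1−8/21) = −10·(ω_p−ω_arm)  ⇒  ω_p−ω_arm = -208/105
exact speed ratio = -208/105

-208/105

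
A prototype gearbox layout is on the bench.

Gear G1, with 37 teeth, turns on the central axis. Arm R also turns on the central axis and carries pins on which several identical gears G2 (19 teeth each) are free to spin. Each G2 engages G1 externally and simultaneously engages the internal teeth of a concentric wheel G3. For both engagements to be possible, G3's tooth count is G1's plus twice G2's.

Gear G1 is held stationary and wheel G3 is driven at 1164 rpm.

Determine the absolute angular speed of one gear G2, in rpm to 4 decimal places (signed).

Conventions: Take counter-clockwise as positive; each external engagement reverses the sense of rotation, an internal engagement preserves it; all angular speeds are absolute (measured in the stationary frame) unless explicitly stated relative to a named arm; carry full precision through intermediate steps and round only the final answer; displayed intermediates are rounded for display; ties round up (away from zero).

planetary set (37T centre, 19T on arm, 75T internal) — Willis relation
normalise by the input: solve with ω_ring = 1, then scale by 1164 rpm
ring teeth: 37 + 2·19 = 75
37(ω_sun−ω_arm) = −75(ω_ring−ω_arm),  ω_sun = 0, ω_ring = 1
37(0−ω_arm) = −75(1−ω_arm)  ⇒  112·ω_arm = 75  ⇒  ω_arm = 75/112
sun–planet mesh: 37·(0−75/112) = −19·(ω_p−ω_arm)  ⇒  ω_p−ω_arm = 2775/2128
ω_p = 75/112 + 2775/2128 = 75/38
scale: ω_p = 75/38 × 1164 rpm = +2297.3684 rpm

+2297.3684 rpm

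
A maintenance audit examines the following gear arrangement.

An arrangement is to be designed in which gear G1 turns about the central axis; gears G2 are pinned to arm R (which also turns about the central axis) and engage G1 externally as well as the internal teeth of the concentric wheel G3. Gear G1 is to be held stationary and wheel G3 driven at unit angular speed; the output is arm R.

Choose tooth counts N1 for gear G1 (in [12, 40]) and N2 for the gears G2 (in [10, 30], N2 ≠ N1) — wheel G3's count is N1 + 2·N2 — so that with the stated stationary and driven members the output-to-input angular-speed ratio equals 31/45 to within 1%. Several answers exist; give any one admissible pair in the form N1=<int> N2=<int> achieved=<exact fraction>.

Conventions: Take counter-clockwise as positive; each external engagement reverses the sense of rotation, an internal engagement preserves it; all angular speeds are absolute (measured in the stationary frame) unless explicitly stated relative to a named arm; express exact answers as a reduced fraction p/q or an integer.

N1=28 N2=17 achieved=31/45

class = planetary set [ratio 31/45 wanted; Willis about the carrier]
Willis with ω_sun = 0: ω_arm/ω_ring = N3/(N1+N3); set equal to 31/45  ⇒  N3/N1 = (31/45)/(1 − 31/45) = 31/14
N3 = N1 + 2·N2  ⇒  N2/N1 = (N3/N1 − 1)/2 = (31/14 − 1)/2 = 17/28
smallest multiple with N1 ≥ 12 and N2 ≥ 10: k = 1  ⇒  N1 = 1·28 = 28, N2 = 1·17 = 17 (N1 ≤ 40, N2 ≤ 30, N2 ≠ N1 ✓), N3 = 28 + 2·17 = 62
check: N3/(N1+N3) with N1 = 28, N3 = 62 gives 31/45; |achieved − target| = 0 ≤ 31/4500 ✓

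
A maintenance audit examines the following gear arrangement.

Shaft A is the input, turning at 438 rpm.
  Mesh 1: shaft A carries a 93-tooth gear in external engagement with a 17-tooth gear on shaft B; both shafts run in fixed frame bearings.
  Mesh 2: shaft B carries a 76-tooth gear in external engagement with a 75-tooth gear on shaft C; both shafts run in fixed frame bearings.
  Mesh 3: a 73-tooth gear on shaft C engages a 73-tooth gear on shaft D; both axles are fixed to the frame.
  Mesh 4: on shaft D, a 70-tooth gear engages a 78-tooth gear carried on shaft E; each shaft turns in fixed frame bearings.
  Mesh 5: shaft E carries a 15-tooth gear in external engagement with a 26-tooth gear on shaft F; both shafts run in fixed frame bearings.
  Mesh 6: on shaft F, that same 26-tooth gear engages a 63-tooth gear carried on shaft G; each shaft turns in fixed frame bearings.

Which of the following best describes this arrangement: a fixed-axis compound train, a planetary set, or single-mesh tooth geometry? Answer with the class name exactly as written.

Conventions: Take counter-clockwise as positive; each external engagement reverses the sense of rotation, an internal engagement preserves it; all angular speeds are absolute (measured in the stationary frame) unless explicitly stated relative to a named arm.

class = fixed-axis compound train [6 meshes; 6 ratios multiply, 6 sense flips]
classification: fixed-axis compound train

fixed-axis compound train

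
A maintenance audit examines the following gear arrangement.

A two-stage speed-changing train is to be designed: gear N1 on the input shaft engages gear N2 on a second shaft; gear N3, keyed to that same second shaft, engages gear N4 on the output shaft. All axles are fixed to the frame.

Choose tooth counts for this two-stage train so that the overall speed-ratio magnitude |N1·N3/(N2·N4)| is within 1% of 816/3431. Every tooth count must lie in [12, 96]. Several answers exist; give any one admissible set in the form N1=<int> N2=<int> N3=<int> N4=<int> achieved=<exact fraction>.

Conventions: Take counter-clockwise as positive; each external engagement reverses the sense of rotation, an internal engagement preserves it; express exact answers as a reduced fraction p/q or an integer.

N1=12 N2=47 N3=68 N4=73 achieved=816/3431

2-stage fixed-axis compound train for ratio 816/3431
target = 816/3431 in lowest terms: an exact hit needs N1·N3 = k·816 and N2·N4 = k·3431 for one integer k, every count in [12, 96]; additionally prefer no 1:1 stage (N1 ≠ N2, N3 ≠ N4)
k = 1: N1·N3 = 816 = 12·68, N2·N4 = 3431 = 47·73
achieved = 12·68/(47·73) = 816/3431; |achieved − target| = 0 ≤ 204/85775 ✓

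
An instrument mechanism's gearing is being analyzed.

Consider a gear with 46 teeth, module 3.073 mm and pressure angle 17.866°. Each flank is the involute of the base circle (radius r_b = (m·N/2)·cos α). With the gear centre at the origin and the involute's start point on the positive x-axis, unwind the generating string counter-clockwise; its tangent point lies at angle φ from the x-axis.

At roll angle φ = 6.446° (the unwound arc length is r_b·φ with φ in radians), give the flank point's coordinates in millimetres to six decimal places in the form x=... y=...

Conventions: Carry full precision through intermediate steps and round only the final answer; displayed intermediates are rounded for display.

recognized (one wheel, involute flank): single-mesh tooth geometry, m = 3.073, N = 46
pitch radius r_p = m·N/2 = 3.073·46/2 = 70.679000
base radius r_b = r_p·cos α = 70.679000·cos 17.866° = 67.270620
roll angle φ = 6.446° = 0.11250392 rad
x = r_b·(cos φ + φ·sin φ) = 67.695001
y = r_b·(sin φ − φ·cos φ) = 0.031890

x=67.695001 y=0.031890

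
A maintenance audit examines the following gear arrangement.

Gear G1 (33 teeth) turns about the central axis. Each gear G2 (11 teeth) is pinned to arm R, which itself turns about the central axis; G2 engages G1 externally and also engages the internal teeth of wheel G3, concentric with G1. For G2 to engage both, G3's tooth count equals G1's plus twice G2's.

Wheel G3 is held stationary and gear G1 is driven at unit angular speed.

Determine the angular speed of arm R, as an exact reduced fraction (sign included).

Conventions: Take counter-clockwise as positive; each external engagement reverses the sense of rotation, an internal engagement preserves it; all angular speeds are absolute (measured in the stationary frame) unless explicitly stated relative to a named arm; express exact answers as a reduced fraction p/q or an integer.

recognized (axles ride arm R): planetary set, 33/11/55 teeth
ring teeth: 33 + 2·11 = 55
33(ω_sun−ω_arm) = −55(ω_ring−ω_arm),  ω_ring = 0, ω_sun = 1
33(1−ω_arm) = −55(0−ω_arm)  ⇒  88·ω_arm = 33  ⇒  ω_arm = 3/8
exact speed ratio = 3/8

3/8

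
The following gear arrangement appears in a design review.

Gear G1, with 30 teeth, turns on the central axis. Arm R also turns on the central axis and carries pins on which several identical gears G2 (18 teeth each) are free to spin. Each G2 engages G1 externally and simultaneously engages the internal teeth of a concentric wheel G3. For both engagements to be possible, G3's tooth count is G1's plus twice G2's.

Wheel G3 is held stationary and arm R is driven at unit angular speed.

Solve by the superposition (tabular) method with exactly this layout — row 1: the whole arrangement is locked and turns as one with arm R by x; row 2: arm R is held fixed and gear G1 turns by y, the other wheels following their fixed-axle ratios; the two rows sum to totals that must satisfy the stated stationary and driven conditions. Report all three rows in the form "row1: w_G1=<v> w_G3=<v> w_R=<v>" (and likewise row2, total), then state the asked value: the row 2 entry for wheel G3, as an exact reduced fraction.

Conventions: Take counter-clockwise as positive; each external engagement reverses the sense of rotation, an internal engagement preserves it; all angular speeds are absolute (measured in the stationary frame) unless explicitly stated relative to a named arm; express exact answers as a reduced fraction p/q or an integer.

topology: planetary set — G1 30T / G2 18T / G3 66T, arm = carrier (Willis)
row 1: whole set turns with the arm by x
row 2 (arm held, sun turns y): ω_ring = −(30/66)·y, ω_arm = 0
boundary: total ω_ring = x − (30/66)·y = 0 and total ω_arm = x = 1  ⇒  y = 11/5, x = 1
row 2 ring = −(30/66)·11/5 = -1
totals (row 1 + row 2): sun 1 + 11/5 = 16/5, ring 1 + (-1) = 0, arm 1 + 0 = 1
asked cell (row2, ring) = -1

row1: w_G1=1 w_G3=1 w_R=1
row2: w_G1=11/5 w_G3=-1 w_R=0
total: w_G1=16/5 w_G3=0 w_R=1
asked value: -1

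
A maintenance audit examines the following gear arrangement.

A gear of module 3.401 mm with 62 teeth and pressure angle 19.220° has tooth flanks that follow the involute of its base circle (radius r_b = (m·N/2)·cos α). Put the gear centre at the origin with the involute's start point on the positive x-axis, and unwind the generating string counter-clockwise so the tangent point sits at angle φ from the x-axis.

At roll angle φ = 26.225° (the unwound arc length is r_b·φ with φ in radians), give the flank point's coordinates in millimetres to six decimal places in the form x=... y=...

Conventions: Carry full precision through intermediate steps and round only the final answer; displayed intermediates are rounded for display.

single-mesh involute tooth geometry (62T wheel at module 3.401)
pitch radius r_p = m·N/2 = 3.401·62/2 = 105.431000
base radius r_b = r_p·cos α = 105.431000·cos 19.220° = 99.554436
roll angle φ = 26.225° = 0.45771260 rad
x = r_b·(cos φ + φ·sin φ) = 109.442940
y = r_b·(sin φ − φ·cos φ) = 3.115961

x=109.442940 y=3.115961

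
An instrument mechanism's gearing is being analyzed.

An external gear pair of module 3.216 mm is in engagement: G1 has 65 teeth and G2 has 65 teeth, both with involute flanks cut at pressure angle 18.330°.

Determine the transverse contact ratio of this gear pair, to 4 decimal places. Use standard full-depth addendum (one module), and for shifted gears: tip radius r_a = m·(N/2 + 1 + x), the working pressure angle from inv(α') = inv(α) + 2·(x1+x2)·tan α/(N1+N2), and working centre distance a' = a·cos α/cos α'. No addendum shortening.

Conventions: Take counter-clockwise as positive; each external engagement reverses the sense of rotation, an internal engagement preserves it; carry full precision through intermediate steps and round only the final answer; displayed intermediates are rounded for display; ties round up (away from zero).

recognized (one external pair, fixed centres): single-mesh tooth geometry, m = 3.216, N1 = 65, N2 = 65
base radii: r_b1 = 99.216754, r_b2 = 99.216754
tip radii: r_a1 = 107.736000, r_a2 = 107.736000
no profile shift: α' = α, a' = a
action lengths: √(r_a1²−r_b1²) = 41.989064, √(r_a2²−r_b2²) = 41.989064
base pitch p_b = π·m·cos α = 9.590727
CR = (41.989064 + 41.989064 − 209.040000·sin 18.33000°)/9.590727 = 1.901549
contact ratio ≈ 1.9015

1.9015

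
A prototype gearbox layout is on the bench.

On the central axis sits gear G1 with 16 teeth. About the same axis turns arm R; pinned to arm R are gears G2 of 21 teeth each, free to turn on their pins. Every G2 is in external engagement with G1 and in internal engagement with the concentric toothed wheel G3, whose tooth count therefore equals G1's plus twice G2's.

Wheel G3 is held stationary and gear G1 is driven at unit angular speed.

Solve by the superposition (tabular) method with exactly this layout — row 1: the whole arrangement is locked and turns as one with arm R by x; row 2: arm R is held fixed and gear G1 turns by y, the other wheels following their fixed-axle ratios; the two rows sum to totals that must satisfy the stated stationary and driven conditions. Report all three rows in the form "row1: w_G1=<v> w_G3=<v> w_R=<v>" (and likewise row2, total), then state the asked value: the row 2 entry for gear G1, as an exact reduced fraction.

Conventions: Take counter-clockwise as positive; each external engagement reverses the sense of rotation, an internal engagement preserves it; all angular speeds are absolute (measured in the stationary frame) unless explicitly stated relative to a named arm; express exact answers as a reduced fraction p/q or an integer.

row1: w_G1=8/37 w_G3=8/37 w_R=8/37
row2: w_G1=29/37 w_G3=-8/37 w_R=0
total: w_G1=1 w_G3=0 w_R=8/37
asked value: 29/37

planetary set (16T centre, 21T on arm, 58T internal) — Willis relation
superposition row 1 [locked train]: every member turns x
row 2 (arm held, sun turns y): ω_ring = −(16/58)·y, ω_arm = 0
boundary: total ω_ring = x − (16/58)·y = 0 and total ω_sun = x + y = 1  ⇒  y = 29/37, x = 8/37
row 2 ring = −(16/58)·29/37 = -8/37
totals (row 1 + row 2): sun 8/37 + 29/37 = 1, ring 8/37 + (-8/37) = 0, arm 8/37 + 0 = 8/37
asked cell (row2, sun) = 29/37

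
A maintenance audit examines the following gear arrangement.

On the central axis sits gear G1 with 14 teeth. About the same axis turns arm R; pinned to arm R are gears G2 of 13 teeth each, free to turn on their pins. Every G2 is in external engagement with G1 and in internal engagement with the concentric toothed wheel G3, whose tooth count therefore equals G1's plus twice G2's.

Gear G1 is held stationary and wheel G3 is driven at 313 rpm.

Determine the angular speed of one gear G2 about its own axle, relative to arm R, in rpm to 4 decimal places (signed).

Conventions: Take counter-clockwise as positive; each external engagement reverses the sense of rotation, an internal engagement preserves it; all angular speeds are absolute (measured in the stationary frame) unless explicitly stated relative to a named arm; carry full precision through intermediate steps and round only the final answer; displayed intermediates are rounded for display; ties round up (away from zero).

topology: planetary set — G1 14T / G2 13T / G3 40T, arm = carrier (Willis)
normalise by the input: solve with ω_ring = 1, then scale by 313 rpm
ring teeth: 14 + 2·13 = 40
14(ω_sun−ω_arm) = −40(ω_ring−ω_arm),  ω_sun = 0, ω_ring = 1
14(0−ω_arm) = −40(1−ω_arm)  ⇒  54·ω_arm = 40  ⇒  ω_arm = 20/27
sun–planet mesh: 14·(0−20/27) = −13·(ω_p−ω_arm)  ⇒  ω_p−ω_arm = 280/351
scale: ω_p−ω_arm = 280/351 × 313 rpm = +249.6866 rpm

+249.6866 rpm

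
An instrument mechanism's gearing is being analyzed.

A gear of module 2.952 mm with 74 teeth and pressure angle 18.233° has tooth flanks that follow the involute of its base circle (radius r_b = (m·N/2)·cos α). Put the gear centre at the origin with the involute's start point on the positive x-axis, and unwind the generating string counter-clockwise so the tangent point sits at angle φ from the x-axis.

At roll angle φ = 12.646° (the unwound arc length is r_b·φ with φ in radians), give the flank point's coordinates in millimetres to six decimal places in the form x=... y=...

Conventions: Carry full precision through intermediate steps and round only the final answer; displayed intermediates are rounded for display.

x=106.236231 y=0.369998

recognized (one wheel, involute flank): single-mesh tooth geometry, m = 2.952, N = 74
pitch radius r_p = m·N/2 = 2.952·74/2 = 109.224000
base radius r_b = r_p·cos α = 109.224000·cos 18.233° = 103.740082
roll angle φ = 12.646° = 0.22071434 rad
x = r_b·(cos φ + φ·sin φ) = 106.236231
y = r_b·(sin φ − φ·cos φ) = 0.369998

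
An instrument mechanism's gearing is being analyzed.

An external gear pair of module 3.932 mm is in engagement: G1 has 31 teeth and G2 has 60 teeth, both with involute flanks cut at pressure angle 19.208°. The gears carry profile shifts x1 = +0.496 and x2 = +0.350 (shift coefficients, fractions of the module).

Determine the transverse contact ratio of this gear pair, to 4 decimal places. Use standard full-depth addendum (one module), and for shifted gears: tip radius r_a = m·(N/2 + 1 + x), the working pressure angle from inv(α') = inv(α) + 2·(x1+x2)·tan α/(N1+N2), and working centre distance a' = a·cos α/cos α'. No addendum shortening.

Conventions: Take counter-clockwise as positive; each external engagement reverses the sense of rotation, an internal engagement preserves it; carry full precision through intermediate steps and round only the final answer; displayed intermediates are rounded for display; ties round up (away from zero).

1.6297

topology: single-mesh involute geometry — m = 3.932, 31T/60T pair
base radii: r_b1 = 57.553163, r_b2 = 111.393219
tip radii: r_a1 = 66.828272, r_a2 = 123.268200
inv(α') = inv(19.208°) + 2·(+0.496+0.350)·tan α/(31+60) = 0.01962839  ⇒  α' = 21.84955°
a' = a·cos α / cos α' = 178.9060·cos 19.208°/cos 21.84955° = 182.022063
action lengths: √(r_a1²−r_b1²) = 33.965443, √(r_a2²−r_b2²) = 52.788255
base pitch p_b = π·m·cos α = 11.665071
CR = (33.965443 + 52.788255 − 182.022063·sin 21.84955°)/11.665071 = 1.629688
contact ratio ≈ 1.6297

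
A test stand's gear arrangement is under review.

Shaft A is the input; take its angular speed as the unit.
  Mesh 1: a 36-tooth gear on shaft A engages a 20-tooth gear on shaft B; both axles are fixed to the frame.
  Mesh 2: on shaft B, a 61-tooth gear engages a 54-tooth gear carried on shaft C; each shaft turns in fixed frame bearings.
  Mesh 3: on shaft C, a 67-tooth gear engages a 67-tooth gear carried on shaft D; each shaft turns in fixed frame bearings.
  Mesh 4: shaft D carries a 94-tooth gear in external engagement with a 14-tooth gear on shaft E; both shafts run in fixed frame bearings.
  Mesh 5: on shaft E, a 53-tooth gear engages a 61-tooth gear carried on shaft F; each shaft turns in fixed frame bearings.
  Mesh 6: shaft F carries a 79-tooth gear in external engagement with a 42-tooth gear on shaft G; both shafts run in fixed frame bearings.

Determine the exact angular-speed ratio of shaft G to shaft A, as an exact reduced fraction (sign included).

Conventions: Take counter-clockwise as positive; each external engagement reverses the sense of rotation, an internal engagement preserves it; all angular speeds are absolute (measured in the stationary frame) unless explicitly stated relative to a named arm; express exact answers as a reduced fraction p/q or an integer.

class = fixed-axis compound train [6 meshes; 6 ratios multiply, 6 sense flips]
mesh 1 [36T→20T]: running ratio 9/5, sense −
mesh 2 [61T→54T]: running ratio 61/30, sense +
mesh 3 [67T→67T]: running ratio 61/30, sense −
mesh 4 [94T→14T]: running ratio 2867/210, sense +
mesh 5 [53T→61T]: running ratio 2491/210, sense −
mesh 6 [79T→42T]: running ratio 196789/8820, sense +
ω_out/ω_in = 196789/8820

196789/8820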